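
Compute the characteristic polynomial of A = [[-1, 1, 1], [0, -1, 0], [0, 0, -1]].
χ_A(x) = (x + 1)^3

xI - A = [[x + 1, -1, -1], [0, x + 1, 0], [0, 0, x + 1]].

Expanding det(xI - A) along the first row:
det(xI - A) = + (x + 1)·det([[x + 1, 0], [0, x + 1]]) - (-1)·det([[0, 0], [0, x + 1]]) + (-1)·det([[0, x + 1], [0, 0]]).

Evaluating gives χ_A(x) = x^3 + 3x^2 + 3x + 1 = (x + 1)^3.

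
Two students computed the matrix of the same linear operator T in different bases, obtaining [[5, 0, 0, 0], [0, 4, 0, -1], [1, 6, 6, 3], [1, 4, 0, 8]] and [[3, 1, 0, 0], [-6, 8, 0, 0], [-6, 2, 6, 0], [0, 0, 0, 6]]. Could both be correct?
Both have characteristic polynomial (x - 6)^3(x - 5), but the minimal polynomial of A is (x - 6)^2(x - 5) while the minimal polynomial of B is (x - 6)(x - 5). The minimal polynomial is a similarity invariant, so A and B are not similar.

No.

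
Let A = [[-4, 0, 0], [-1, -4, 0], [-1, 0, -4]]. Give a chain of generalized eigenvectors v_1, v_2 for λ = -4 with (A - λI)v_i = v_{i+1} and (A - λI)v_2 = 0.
We seek v_1 ∈ ker((A + 4I)^2) \ ker(A + 4I), then set v_{i+1} = (A + 4I) v_i.

One such chain is v_1 = [[-1, 1, -1]]^T, v_2 = [[0, 1, 1]]^T. Check: (A + 4I) v_2 = [[0, 0, 0]]^T = 0.

v_1 = [[-1, 1, -1]]^T, v_2 = [[0, 1, 1]]^T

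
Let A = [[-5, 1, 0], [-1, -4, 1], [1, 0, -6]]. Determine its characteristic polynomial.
χ_A(x) = (x + 5)^3

xI - A = [[x + 5, -1, 0], [1, x + 4, -1], [-1, 0, x + 6]].

Expanding det(xI - A) along the first row:
det(xI - A) = + (x + 5)·det([[x + 4, -1], [0, x + 6]]) - (-1)·det([[1, -1], [-1, x + 6]]) + (0)·det([[1, x + 4], [-1, 0]]).

Evaluating gives χ_A(x) = x^3 + 15x^2 + 75x + 125 = (x + 5)^3.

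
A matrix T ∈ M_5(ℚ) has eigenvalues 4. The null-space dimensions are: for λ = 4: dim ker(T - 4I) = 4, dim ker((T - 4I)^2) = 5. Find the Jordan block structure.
λ = 4: successive nullity increments [4, 1] count blocks of size ≥ k; block sizes are [2, 1, 1, 1].

Jordan blocks: (4, 2), (4, 1), (4, 1), (4, 1)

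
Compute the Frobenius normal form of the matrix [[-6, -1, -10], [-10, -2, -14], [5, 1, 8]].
R = [[0, 0, 2], [1, 0, -2], [0, 1, 0]]

The invariant factors of A (the non-unit diagonal entries of the Smith normal form of xI - A over ℚ[x]) are x^3 + 2x - 2, each dividing the next. The characteristic polynomial is their product, x^3 + 2x - 2.

The rational canonical form is the block-diagonal matrix of companion matrices C(f_i):
R = [[0, 0, 2], [1, 0, -2], [0, 1, 0]].

Note the characteristic polynomial does not split into linear factors over ℚ, so A has no Jordan form over ℚ; the rational canonical form exists over any field.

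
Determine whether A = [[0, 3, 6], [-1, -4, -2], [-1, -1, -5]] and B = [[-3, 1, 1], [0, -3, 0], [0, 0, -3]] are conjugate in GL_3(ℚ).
Yes.

Two matrices over a field are similar if and only if they have the same invariant factors.

Both A and B have characteristic polynomial (x + 3)^3 and minimal polynomial (x + 3)^2. Computing further, both have invariant factors x + 3, (x + 3)^2. Hence A and B are similar.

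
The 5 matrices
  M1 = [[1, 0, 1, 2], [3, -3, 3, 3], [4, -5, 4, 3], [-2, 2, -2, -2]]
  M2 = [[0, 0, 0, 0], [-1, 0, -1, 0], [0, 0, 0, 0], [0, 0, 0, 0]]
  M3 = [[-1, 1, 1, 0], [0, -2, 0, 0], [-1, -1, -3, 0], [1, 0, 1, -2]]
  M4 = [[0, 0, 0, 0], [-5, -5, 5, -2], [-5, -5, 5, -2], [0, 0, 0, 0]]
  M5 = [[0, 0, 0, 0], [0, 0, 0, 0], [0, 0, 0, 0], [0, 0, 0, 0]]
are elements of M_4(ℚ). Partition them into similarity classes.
4 classes: {M1}, {M2, M4}, {M3}, {M5}

Characteristic polynomials: χ_{M1} = x^4, χ_{M2} = x^4, χ_{M3} = (x + 2)^4, χ_{M4} = x^4, χ_{M5} = x^4.

{M1}: invariant factors x, x^3.

{M2, M4}: invariant factors x, x, x^2.

{M3}: invariant factors (x + 2)^2, (x + 2)^2.

{M5}: invariant factors x, x, x, x.

Matrices are similar if and only if their invariant-factor lists agree; the partition into similarity classes is {M1}, {M2, M4}, {M3}, {M5}.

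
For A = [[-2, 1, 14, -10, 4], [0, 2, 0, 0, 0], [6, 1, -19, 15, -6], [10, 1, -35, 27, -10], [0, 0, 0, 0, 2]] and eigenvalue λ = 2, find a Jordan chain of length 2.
v_1 = [[-1, 1, -1, -1, 0]]^T, v_2 = [[1, 0, 1, 1, 0]]^T

We seek v_1 ∈ ker((A - 2I)^2) \ ker(A - 2I), then set v_{i+1} = (A - 2I) v_i.

One such chain is v_1 = [[-1, 1, -1, -1, 0]]^T, v_2 = [[1, 0, 1, 1, 0]]^T. Check: (A - 2I) v_2 = [[0, 0, 0, 0, 0]]^T = 0.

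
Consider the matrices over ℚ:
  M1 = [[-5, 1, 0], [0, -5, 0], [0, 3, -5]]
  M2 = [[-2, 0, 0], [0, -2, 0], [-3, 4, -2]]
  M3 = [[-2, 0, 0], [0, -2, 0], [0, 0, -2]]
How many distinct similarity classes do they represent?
3 classes: {M1}, {M2}, {M3}

Characteristic polynomials: χ_{M1} = (x + 5)^3, χ_{M2} = (x + 2)^3, χ_{M3} = (x + 2)^3.

{M1}: invariant factors x + 5, (x + 5)^2.

{M2}: invariant factors x + 2, (x + 2)^2.

{M3}: invariant factors x + 2, x + 2, x + 2.

Matrices are similar if and only if their invariant-factor lists agree; the partition into similarity classes is {M1}, {M2}, {M3}.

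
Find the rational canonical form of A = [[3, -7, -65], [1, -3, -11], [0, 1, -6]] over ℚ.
The invariant factors of A (the non-unit diagonal entries of the Smith normal form of xI - A over ℚ[x]) are (x + 5)(x^2 + x + 4), each dividing the next. The characteristic polynomial is their product, (x + 5)(x^2 + x + 4).

The rational canonical form is the block-diagonal matrix of companion matrices C(f_i):
R = [[0, 0, -20], [1, 0, -9], [0, 1, -6]].

Note the characteristic polynomial does not split into linear factors over ℚ, so A has no Jordan form over ℚ; the rational canonical form exists over any field.

R = [[0, 0, -20], [1, 0, -9], [0, 1, -6]]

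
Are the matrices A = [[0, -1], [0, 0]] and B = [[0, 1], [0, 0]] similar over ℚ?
Two matrices over a field are similar if and only if they have the same invariant factors.

Both A and B have characteristic polynomial x^2 and minimal polynomial x^2. Computing further, both have invariant factors x^2. Hence A and B are similar.

Yes.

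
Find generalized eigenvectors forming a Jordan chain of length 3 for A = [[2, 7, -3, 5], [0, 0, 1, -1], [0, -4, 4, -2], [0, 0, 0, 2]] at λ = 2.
We seek v_1 ∈ ker((A - 2I)^3) \ ker((A - 2I)^2), then set v_{i+1} = (A - 2I) v_i.

One such chain is v_1 = [[1, 0, 1, 0]]^T, v_2 = [[-3, 1, 2, 0]]^T, v_3 = [[1, 0, 0, 0]]^T. Check: (A - 2I) v_3 = [[0, 0, 0, 0]]^T = 0.

v_1 = [[1, 0, 1, 0]]^T, v_2 = [[-3, 1, 2, 0]]^T, v_3 = [[1, 0, 0, 0]]^T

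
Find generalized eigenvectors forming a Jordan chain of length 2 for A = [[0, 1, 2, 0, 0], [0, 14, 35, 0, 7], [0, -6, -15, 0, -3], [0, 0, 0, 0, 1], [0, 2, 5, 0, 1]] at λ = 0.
We seek v_1 ∈ ker(A^2) \ ker(A), then set v_{i+1} = A v_i.

One such chain is v_1 = [[0, 2, -1, -1, 1]]^T, v_2 = [[0, 0, 0, 1, 0]]^T. Check: A v_2 = [[0, 0, 0, 0, 0]]^T = 0.

v_1 = [[0, 2, -1, -1, 1]]^T, v_2 = [[0, 0, 0, 1, 0]]^T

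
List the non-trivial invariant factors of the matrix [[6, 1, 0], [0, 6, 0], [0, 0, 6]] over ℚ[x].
The Jordan structure of A has elementary divisors (x - 6)^2, (x - 6). Arranging the block sizes at each eigenvalue in decreasing order and taking row products gives the invariant factors.

Invariant factors (smallest first, each dividing the next): x - 6, (x - 6)^2.

Check: the last factor (x - 6)^2 is the minimal polynomial, and the product (x - 6)^3 is the characteristic polynomial.

x - 6, (x - 6)^2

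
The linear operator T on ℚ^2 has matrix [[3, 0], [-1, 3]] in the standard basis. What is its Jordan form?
J = [[3, 1], [0, 3]]

The characteristic polynomial is det(xI - A) = (x - 3)^2, so the eigenvalues are 3 (algebraic multiplicity 2).

For λ = 3: rank(A - 3I) = 1, rank((A - 3I)^2) = 0. The eigenspace has dimension 2 - 1 = 1, so there is 1 Jordan block; the rank sequence gives block sizes [2].

Assembling the blocks gives the Jordan form J above.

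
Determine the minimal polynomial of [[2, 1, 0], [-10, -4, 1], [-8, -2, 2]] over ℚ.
The characteristic polynomial factors as x^3. The minimal polynomial is ∏(x - λ)^{k_λ} where k_λ is the size of the largest Jordan block at λ.

For λ = 0: rank(A) = 2, and the largest Jordan block has size 3 (the smallest k with rank(A^k) = rank(A^(k+1))).

So m_A(x) = x^3.

m_A(x) = x^3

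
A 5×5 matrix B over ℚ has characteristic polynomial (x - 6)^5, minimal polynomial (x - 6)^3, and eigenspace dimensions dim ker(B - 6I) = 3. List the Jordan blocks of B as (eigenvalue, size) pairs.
λ = 6: algebraic multiplicity 5 (exponent in χ_B), largest block size 3 (exponent in m_B), 3 blocks (geometric multiplicity). These force block sizes [3, 1, 1].

Jordan blocks: (6, 3), (6, 1), (6, 1)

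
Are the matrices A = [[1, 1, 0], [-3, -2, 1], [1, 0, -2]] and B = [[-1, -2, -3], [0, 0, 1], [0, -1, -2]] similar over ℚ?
Two matrices over a field are similar if and only if they have the same invariant factors.

Both A and B have characteristic polynomial (x + 1)^3 and minimal polynomial (x + 1)^3. Computing further, both have invariant factors (x + 1)^3. Hence A and B are similar.

Yes.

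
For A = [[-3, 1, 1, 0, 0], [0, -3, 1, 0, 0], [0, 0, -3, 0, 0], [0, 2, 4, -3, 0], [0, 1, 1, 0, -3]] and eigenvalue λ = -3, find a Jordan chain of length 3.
v_1 = [[1, -1, 1, -2, 0]]^T, v_2 = [[0, 1, 0, 2, 0]]^T, v_3 = [[1, 0, 0, 2, 1]]^T

We seek v_1 ∈ ker((A + 3I)^3) \ ker((A + 3I)^2), then set v_{i+1} = (A + 3I) v_i.

One such chain is v_1 = [[1, -1, 1, -2, 0]]^T, v_2 = [[0, 1, 0, 2, 0]]^T, v_3 = [[1, 0, 0, 2, 1]]^T. Check: (A + 3I) v_3 = [[0, 0, 0, 0, 0]]^T = 0.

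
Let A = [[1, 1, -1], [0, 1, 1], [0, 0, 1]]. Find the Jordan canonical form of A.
The characteristic polynomial is det(xI - A) = (x - 1)^3, so the eigenvalues are 1 (algebraic multiplicity 3).

For λ = 1: rank(A - I) = 2, rank((A - I)^2) = 1, rank((A - I)^3) = 0. The eigenspace has dimension 3 - 2 = 1, so there is 1 Jordan block; the rank sequence gives block sizes [3].

Assembling the blocks gives the Jordan form J above.

J = [[1, 1, 0], [0, 1, 1], [0, 0, 1]]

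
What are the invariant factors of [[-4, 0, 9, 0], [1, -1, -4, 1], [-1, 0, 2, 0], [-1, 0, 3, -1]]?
The Jordan structure of A has elementary divisors (x + 1)^2, (x + 1)^2. Arranging the block sizes at each eigenvalue in decreasing order and taking row products gives the invariant factors.

Invariant factors (smallest first, each dividing the next): (x + 1)^2, (x + 1)^2.

Check: the last factor (x + 1)^2 is the minimal polynomial, and the product (x + 1)^4 is the characteristic polynomial.

(x + 1)^2, (x + 1)^2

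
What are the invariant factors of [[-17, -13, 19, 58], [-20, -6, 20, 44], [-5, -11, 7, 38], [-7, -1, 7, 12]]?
The Jordan structure of A has elementary divisors (x + 4)^2, (x - 2), (x - 2). Arranging the block sizes at each eigenvalue in decreasing order and taking row products gives the invariant factors.

Invariant factors (smallest first, each dividing the next): x - 2, (x - 2)(x + 4)^2.

Check: the last factor (x - 2)(x + 4)^2 is the minimal polynomial, and the product (x - 2)^2(x + 4)^2 is the characteristic polynomial.

x - 2, (x - 2)(x + 4)^2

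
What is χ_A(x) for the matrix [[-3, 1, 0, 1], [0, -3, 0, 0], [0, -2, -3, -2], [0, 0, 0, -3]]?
χ_A(x) = (x + 3)^4

xI - A = [[x + 3, -1, 0, -1], [0, x + 3, 0, 0], [0, 2, x + 3, 2], [0, 0, 0, x + 3]].

Expanding det(xI - A) along the first row:
det(xI - A) = + (x + 3)·det([[x + 3, 0, 0], [2, x + 3, 2], [0, 0, x + 3]]) - (-1)·det([[0, 0, 0], [0, x + 3, 2], [0, 0, x + 3]]) + (0)·det([[0, x + 3, 0], [0, 2, 2], [0, 0, x + 3]]) - (-1)·det([[0, x + 3, 0], [0, 2, x + 3], [0, 0, 0]]).

Evaluating gives χ_A(x) = x^4 + 12x^3 + 54x^2 + 108x + 81 = (x + 3)^4.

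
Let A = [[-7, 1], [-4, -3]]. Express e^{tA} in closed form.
e^{tA} = [[(1 - 2*t)*e^{-5*t}, t*e^{-5*t}], [-4*t*e^{-5*t}, (2*t + 1)*e^{-5*t}]]

A has Jordan form J = [[-5, 1], [0, -5]] with A = PJP^{-1}, so e^{tA} = P e^{tJ} P^{-1}.

For a Jordan block J_k(λ), e^{tJ_k(λ)} = e^{λt} · (I + tN + t^2 N^2/2! + ... + t^{k-1} N^{k-1}/(k-1)!) where N is the nilpotent superdiagonal part.

Assembling the blocks and conjugating back gives the entries of e^{tA} as shown above.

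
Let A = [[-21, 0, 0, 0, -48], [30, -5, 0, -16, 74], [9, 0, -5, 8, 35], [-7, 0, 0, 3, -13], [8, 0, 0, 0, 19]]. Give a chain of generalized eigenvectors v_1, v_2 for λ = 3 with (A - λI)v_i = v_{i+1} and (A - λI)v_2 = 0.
We seek v_1 ∈ ker((A - 3I)^2) \ ker(A - 3I), then set v_{i+1} = (A - 3I) v_i.

One such chain is v_1 = [[-2, 2, 2, 0, 1]]^T, v_2 = [[0, -2, 1, 1, 0]]^T. Check: (A - 3I) v_2 = [[0, 0, 0, 0, 0]]^T = 0.

v_1 = [[-2, 2, 2, 0, 1]]^T, v_2 = [[0, -2, 1, 1, 0]]^T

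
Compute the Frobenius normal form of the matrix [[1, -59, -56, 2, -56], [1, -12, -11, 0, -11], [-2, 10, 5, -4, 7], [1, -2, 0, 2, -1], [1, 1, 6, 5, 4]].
R = [[0, 0, 0, 0, -45], [1, 0, 0, 0, -9], [0, 1, 0, 0, 5], [0, 0, 1, 0, 10], [0, 0, 0, 1, 0]]

The invariant factors of A (the non-unit diagonal entries of the Smith normal form of xI - A over ℚ[x]) are (x - 3)(x + 3)(x^3 - x - 5), each dividing the next. The characteristic polynomial is their product, (x - 3)(x + 3)(x^3 - x - 5).

The rational canonical form is the block-diagonal matrix of companion matrices C(f_i):
R = [[0, 0, 0, 0, -45], [1, 0, 0, 0, -9], [0, 1, 0, 0, 5], [0, 0, 1, 0, 10], [0, 0, 0, 1, 0]].

Note the characteristic polynomial does not split into linear factors over ℚ, so A has no Jordan form over ℚ; the rational canonical form exists over any field.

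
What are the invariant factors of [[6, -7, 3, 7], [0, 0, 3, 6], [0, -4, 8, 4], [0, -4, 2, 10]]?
The Jordan structure of A has elementary divisors (x - 6)^3, (x - 6). Arranging the block sizes at each eigenvalue in decreasing order and taking row products gives the invariant factors.

Invariant factors (smallest first, each dividing the next): x - 6, (x - 6)^3.

Check: the last factor (x - 6)^3 is the minimal polynomial, and the product (x - 6)^4 is the characteristic polynomial.

x - 6, (x - 6)^3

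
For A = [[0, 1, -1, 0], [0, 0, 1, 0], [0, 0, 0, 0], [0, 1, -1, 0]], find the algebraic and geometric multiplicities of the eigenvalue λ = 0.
algebraic multiplicity 4, geometric multiplicity 2

The characteristic polynomial is x^4, so the factor x appears with exponent 4: the algebraic multiplicity is 4.

rank(A) = 2, so the eigenspace has dimension 4 - 2 = 2: the geometric multiplicity is 2.

Since 2 < 4, A is not diagonalizable.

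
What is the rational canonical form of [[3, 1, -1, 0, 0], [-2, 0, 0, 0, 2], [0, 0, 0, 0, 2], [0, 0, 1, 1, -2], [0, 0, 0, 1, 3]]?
R = [[0, -2, 0, 0, 0], [1, 3, 0, 0, 0], [0, 0, 0, 0, 2], [0, 0, 1, 0, -5], [0, 0, 0, 1, 4]]

The invariant factors of A (the non-unit diagonal entries of the Smith normal form of xI - A over ℚ[x]) are (x - 2)(x - 1), (x - 2)(x - 1)^2, each dividing the next. The characteristic polynomial is their product, (x - 2)^2(x - 1)^3.

The rational canonical form is the block-diagonal matrix of companion matrices C(f_i):
R = [[0, -2, 0, 0, 0], [1, 3, 0, 0, 0], [0, 0, 0, 0, 2], [0, 0, 1, 0, -5], [0, 0, 0, 1, 4]].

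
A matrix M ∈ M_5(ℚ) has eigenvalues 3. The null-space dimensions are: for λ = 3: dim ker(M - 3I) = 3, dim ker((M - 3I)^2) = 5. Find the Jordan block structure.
Jordan blocks: (3, 2), (3, 2), (3, 1)

λ = 3: successive nullity increments [3, 2] count blocks of size ≥ k; block sizes are [2, 2, 1].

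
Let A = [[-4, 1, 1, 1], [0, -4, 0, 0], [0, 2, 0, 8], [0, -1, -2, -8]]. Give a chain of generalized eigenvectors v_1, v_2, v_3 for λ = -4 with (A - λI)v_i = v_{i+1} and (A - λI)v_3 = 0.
We seek v_1 ∈ ker((A + 4I)^3) \ ker((A + 4I)^2), then set v_{i+1} = (A + 4I) v_i.

One such chain is v_1 = [[-2, -1, 1, 0]]^T, v_2 = [[0, 0, 2, -1]]^T, v_3 = [[1, 0, 0, 0]]^T. Check: (A + 4I) v_3 = [[0, 0, 0, 0]]^T = 0.

v_1 = [[-2, -1, 1, 0]]^T, v_2 = [[0, 0, 2, -1]]^T, v_3 = [[1, 0, 0, 0]]^T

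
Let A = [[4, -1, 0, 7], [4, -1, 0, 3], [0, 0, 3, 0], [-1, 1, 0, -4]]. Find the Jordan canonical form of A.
J = [[-2, 1, 0, 0], [0, -2, 0, 0], [0, 0, 3, 0], [0, 0, 0, 3]]

The characteristic polynomial is det(xI - A) = (x - 3)^2(x + 2)^2, so the eigenvalues are -2 (algebraic multiplicity 2), 3 (algebraic multiplicity 2).

For λ = -2: rank(A + 2I) = 3, rank((A + 2I)^2) = 2. The eigenspace has dimension 4 - 3 = 1, so there is 1 Jordan block; the rank sequence gives block sizes [2].

For λ = 3: rank(A - 3I) = 2. The eigenspace has dimension 4 - 2 = 2, so there are 2 Jordan blocks; the rank sequence gives block sizes [1, 1].

Assembling the blocks gives the Jordan form J above.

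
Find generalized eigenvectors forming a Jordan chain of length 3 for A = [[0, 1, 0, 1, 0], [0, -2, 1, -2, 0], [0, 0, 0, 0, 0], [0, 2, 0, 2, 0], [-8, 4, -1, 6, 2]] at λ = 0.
We seek v_1 ∈ ker(A^3) \ ker(A^2), then set v_{i+1} = A v_i.

One such chain is v_1 = [[0, 0, 1, 0, 0]]^T, v_2 = [[0, 1, 0, 0, -1]]^T, v_3 = [[1, -2, 0, 2, 2]]^T. Check: A v_3 = [[0, 0, 0, 0, 0]]^T = 0.

v_1 = [[0, 0, 1, 0, 0]]^T, v_2 = [[0, 1, 0, 0, -1]]^T, v_3 = [[1, -2, 0, 2, 2]]^T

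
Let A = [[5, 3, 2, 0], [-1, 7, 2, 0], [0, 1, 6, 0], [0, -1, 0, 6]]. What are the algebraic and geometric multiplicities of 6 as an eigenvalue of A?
The characteristic polynomial is (x - 6)^4, so the factor x - 6 appears with exponent 4: the algebraic multiplicity is 4.

rank(A - 6I) = 2, so the eigenspace has dimension 4 - 2 = 2: the geometric multiplicity is 2.

Since 2 < 4, A is not diagonalizable.

algebraic multiplicity 4, geometric multiplicity 2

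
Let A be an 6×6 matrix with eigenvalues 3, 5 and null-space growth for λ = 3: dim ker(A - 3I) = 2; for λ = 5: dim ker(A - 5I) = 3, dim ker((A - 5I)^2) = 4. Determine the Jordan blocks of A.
Jordan blocks: (3, 1), (3, 1), (5, 2), (5, 1), (5, 1)

λ = 3: successive nullity increments [2] count blocks of size ≥ k; block sizes are [1, 1].
λ = 5: successive nullity increments [3, 1] count blocks of size ≥ k; block sizes are [2, 1, 1].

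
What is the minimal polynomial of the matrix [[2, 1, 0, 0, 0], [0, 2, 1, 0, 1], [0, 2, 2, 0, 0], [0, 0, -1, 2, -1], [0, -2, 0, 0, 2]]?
The characteristic polynomial factors as (x - 2)^5. The minimal polynomial is ∏(x - λ)^{k_λ} where k_λ is the size of the largest Jordan block at λ.

For λ = 2: rank(A - 2I) = 2, and the largest Jordan block has size 3 (the smallest k with rank((A - 2I)^k) = rank((A - 2I)^(k+1))).

So m_A(x) = (x - 2)^3.

m_A(x) = (x - 2)^3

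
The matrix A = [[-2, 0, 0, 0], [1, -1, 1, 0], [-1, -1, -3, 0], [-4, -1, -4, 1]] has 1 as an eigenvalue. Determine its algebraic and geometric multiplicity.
The characteristic polynomial is (x - 1)(x + 2)^3, so the factor x - 1 appears with exponent 1: the algebraic multiplicity is 1.

rank(A - I) = 3, so the eigenspace has dimension 4 - 3 = 1: the geometric multiplicity is 1.

algebraic multiplicity 1, geometric multiplicity 1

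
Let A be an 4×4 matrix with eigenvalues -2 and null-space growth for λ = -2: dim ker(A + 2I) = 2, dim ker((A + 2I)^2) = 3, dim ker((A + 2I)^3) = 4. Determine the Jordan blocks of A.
λ = -2: successive nullity increments [2, 1, 1] count blocks of size ≥ k; block sizes are [3, 1].

Jordan blocks: (-2, 3), (-2, 1)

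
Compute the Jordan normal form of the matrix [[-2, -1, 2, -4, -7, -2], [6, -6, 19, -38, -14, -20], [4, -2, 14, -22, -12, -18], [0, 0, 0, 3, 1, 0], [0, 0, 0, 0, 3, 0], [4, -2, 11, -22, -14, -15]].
The characteristic polynomial is det(xI - A) = (x - 3)^3(x + 4)^3, so the eigenvalues are -4 (algebraic multiplicity 3), 3 (algebraic multiplicity 3).

For λ = -4: rank(A + 4I) = 5, rank((A + 4I)^2) = 4, rank((A + 4I)^3) = 3. The eigenspace has dimension 6 - 5 = 1, so there is 1 Jordan block; the rank sequence gives block sizes [3].

For λ = 3: rank(A - 3I) = 4, rank((A - 3I)^2) = 3. The eigenspace has dimension 6 - 4 = 2, so there are 2 Jordan blocks; the rank sequence gives block sizes [2, 1].

Assembling the blocks gives the Jordan form J above.

J = [[-4, 1, 0, 0, 0, 0], [0, -4, 1, 0, 0, 0], [0, 0, -4, 0, 0, 0], [0, 0, 0, 3, 1, 0], [0, 0, 0, 0, 3, 0], [0, 0, 0, 0, 0, 3]]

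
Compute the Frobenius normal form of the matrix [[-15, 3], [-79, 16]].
The invariant factors of A (the non-unit diagonal entries of the Smith normal form of xI - A over ℚ[x]) are x^2 - x - 3, each dividing the next. The characteristic polynomial is their product, x^2 - x - 3.

The rational canonical form is the block-diagonal matrix of companion matrices C(f_i):
R = [[0, 3], [1, 1]].

Note the characteristic polynomial does not split into linear factors over ℚ, so A has no Jordan form over ℚ; the rational canonical form exists over any field.

R = [[0, 3], [1, 1]]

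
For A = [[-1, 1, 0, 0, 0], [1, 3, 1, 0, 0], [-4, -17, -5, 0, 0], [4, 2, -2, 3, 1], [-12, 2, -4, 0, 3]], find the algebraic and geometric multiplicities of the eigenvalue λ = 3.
algebraic multiplicity 2, geometric multiplicity 1

The characteristic polynomial is (x - 3)^2(x + 1)^3, so the factor x - 3 appears with exponent 2: the algebraic multiplicity is 2.

rank(A - 3I) = 4, so the eigenspace has dimension 5 - 4 = 1: the geometric multiplicity is 1.

Since 1 < 2, A is not diagonalizable.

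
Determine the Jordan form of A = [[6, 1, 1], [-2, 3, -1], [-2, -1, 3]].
J = [[4, 1, 0], [0, 4, 0], [0, 0, 4]]

The characteristic polynomial is det(xI - A) = (x - 4)^3, so the eigenvalues are 4 (algebraic multiplicity 3).

For λ = 4: rank(A - 4I) = 1, rank((A - 4I)^2) = 0. The eigenspace has dimension 3 - 1 = 2, so there are 2 Jordan blocks; the rank sequence gives block sizes [2, 1].

Assembling the blocks gives the Jordan form J above.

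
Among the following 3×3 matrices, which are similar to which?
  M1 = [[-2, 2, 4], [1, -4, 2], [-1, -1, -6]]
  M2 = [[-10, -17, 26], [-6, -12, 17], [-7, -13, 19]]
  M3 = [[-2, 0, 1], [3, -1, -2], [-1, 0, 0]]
2 classes: {M1}, {M2, M3}

Characteristic polynomials: χ_{M1} = (x + 4)^3, χ_{M2} = (x + 1)^3, χ_{M3} = (x + 1)^3.

{M1}: invariant factors (x + 4)^3.

{M2, M3}: invariant factors (x + 1)^3.

Matrices are similar if and only if their invariant-factor lists agree; the partition into similarity classes is {M1}, {M2, M3}.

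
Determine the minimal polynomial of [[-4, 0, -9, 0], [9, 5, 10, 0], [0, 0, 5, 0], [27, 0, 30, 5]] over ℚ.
The characteristic polynomial factors as (x - 5)^3(x + 4). The minimal polynomial is ∏(x - λ)^{k_λ} where k_λ is the size of the largest Jordan block at λ.

For λ = -4: rank(A + 4I) = 3, and the largest Jordan block has size 1 (the smallest k with rank((A + 4I)^k) = rank((A + 4I)^(k+1))).
For λ = 5: rank(A - 5I) = 2, and the largest Jordan block has size 2 (the smallest k with rank((A - 5I)^k) = rank((A - 5I)^(k+1))).

So m_A(x) = (x - 5)^2(x + 4).

m_A(x) = (x - 5)^2(x + 4)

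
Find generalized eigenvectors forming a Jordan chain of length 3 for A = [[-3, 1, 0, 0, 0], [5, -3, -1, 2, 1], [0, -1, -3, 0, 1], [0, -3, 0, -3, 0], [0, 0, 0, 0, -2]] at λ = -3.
v_1 = [[0, 0, 5, 3, 0]]^T, v_2 = [[0, 1, 0, 0, 0]]^T, v_3 = [[1, 0, -1, -3, 0]]^T

We seek v_1 ∈ ker((A + 3I)^3) \ ker((A + 3I)^2), then set v_{i+1} = (A + 3I) v_i.

One such chain is v_1 = [[0, 0, 5, 3, 0]]^T, v_2 = [[0, 1, 0, 0, 0]]^T, v_3 = [[1, 0, -1, -3, 0]]^T. Check: (A + 3I) v_3 = [[0, 0, 0, 0, 0]]^T = 0.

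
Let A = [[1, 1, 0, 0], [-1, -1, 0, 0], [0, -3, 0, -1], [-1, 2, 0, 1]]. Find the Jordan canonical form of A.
J = [[0, 1, 0, 0], [0, 0, 0, 0], [0, 0, 0, 0], [0, 0, 0, 1]]

The characteristic polynomial is det(xI - A) = x^3(x - 1), so the eigenvalues are 0 (algebraic multiplicity 3), 1 (algebraic multiplicity 1).

For λ = 0: rank(A) = 2, rank(A^2) = 1. The eigenspace has dimension 4 - 2 = 2, so there are 2 Jordan blocks; the rank sequence gives block sizes [2, 1].

For λ = 1: algebraic multiplicity 1 gives one 1×1 block.

Assembling the blocks gives the Jordan form J above.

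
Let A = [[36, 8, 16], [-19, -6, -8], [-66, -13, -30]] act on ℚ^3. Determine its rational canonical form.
R = [[0, 0, 16], [1, 0, 12], [0, 1, 0]]

The invariant factors of A (the non-unit diagonal entries of the Smith normal form of xI - A over ℚ[x]) are (x - 4)(x + 2)^2, each dividing the next. The characteristic polynomial is their product, (x - 4)(x + 2)^2.

The rational canonical form is the block-diagonal matrix of companion matrices C(f_i):
R = [[0, 0, 16], [1, 0, 12], [0, 1, 0]].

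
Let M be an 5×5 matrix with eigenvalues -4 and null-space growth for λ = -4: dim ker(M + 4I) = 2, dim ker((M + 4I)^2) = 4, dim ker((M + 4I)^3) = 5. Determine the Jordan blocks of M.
Jordan blocks: (-4, 3), (-4, 2)

λ = -4: successive nullity increments [2, 2, 1] count blocks of size ≥ k; block sizes are [3, 2].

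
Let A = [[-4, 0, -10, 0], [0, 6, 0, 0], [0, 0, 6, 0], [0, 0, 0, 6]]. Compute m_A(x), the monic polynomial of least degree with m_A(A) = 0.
The characteristic polynomial factors as (x - 6)^3(x + 4). The minimal polynomial is ∏(x - λ)^{k_λ} where k_λ is the size of the largest Jordan block at λ.

For λ = -4: rank(A + 4I) = 3, and the largest Jordan block has size 1 (the smallest k with rank((A + 4I)^k) = rank((A + 4I)^(k+1))).
For λ = 6: rank(A - 6I) = 1, and the largest Jordan block has size 1 (the smallest k with rank((A - 6I)^k) = rank((A - 6I)^(k+1))).

So m_A(x) = (x - 6)(x + 4).

m_A(x) = (x - 6)(x + 4)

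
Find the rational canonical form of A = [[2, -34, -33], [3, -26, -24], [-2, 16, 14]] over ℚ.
The invariant factors of A (the non-unit diagonal entries of the Smith normal form of xI - A over ℚ[x]) are (x + 2)(x + 4)^2, each dividing the next. The characteristic polynomial is their product, (x + 2)(x + 4)^2.

The rational canonical form is the block-diagonal matrix of companion matrices C(f_i):
R = [[0, 0, -32], [1, 0, -32], [0, 1, -10]].

R = [[0, 0, -32], [1, 0, -32], [0, 1, -10]]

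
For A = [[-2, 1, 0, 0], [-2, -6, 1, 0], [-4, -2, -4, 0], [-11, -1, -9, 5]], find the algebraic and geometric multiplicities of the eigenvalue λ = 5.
The characteristic polynomial is (x - 5)(x + 4)^3, so the factor x - 5 appears with exponent 1: the algebraic multiplicity is 1.

rank(A - 5I) = 3, so the eigenspace has dimension 4 - 3 = 1: the geometric multiplicity is 1.

algebraic multiplicity 1, geometric multiplicity 1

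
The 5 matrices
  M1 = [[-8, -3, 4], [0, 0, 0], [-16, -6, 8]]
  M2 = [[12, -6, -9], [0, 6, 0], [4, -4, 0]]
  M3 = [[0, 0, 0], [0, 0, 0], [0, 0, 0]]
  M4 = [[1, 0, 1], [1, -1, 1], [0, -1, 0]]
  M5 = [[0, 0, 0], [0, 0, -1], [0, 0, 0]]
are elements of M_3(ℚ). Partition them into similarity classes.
Characteristic polynomials: χ_{M1} = x^3, χ_{M2} = (x - 6)^3, χ_{M3} = x^3, χ_{M4} = x^3, χ_{M5} = x^3.

{M1, M5}: invariant factors x, x^2.

{M2}: invariant factors x - 6, (x - 6)^2.

{M3}: invariant factors x, x, x.

{M4}: invariant factors x^3.

Matrices are similar if and only if their invariant-factor lists agree; the partition into similarity classes is {M1, M5}, {M2}, {M3}, {M4}.

4 classes: {M1, M5}, {M2}, {M3}, {M4}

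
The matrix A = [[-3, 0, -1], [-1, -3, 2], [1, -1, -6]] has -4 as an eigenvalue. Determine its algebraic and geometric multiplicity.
The characteristic polynomial is (x + 4)^3, so the factor x + 4 appears with exponent 3: the algebraic multiplicity is 3.

rank(A + 4I) = 2, so the eigenspace has dimension 3 - 2 = 1: the geometric multiplicity is 1.

Since 1 < 3, A is not diagonalizable.

algebraic multiplicity 3, geometric multiplicity 1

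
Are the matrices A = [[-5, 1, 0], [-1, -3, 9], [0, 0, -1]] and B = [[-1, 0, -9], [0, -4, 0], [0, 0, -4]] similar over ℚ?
No.

Both have characteristic polynomial (x + 1)(x + 4)^2, but the minimal polynomial of A is (x + 1)(x + 4)^2 while the minimal polynomial of B is (x + 1)(x + 4). The minimal polynomial is a similarity invariant, so A and B are not similar.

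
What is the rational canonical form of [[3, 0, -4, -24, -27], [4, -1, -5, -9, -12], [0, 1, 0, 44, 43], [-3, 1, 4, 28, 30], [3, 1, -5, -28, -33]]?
R = [[0, 0, 0, 0, -40], [1, 0, 0, 0, 18], [0, 1, 0, 0, 83], [0, 0, 1, 0, 23], [0, 0, 0, 1, -3]]

The invariant factors of A (the non-unit diagonal entries of the Smith normal form of xI - A over ℚ[x]) are (x - 5)(x + 1)(x + 4)(x^2 + 3x - 2), each dividing the next. The characteristic polynomial is their product, (x - 5)(x + 1)(x + 4)(x^2 + 3x - 2).

The rational canonical form is the block-diagonal matrix of companion matrices C(f_i):
R = [[0, 0, 0, 0, -40], [1, 0, 0, 0, 18], [0, 1, 0, 0, 83], [0, 0, 1, 0, 23], [0, 0, 0, 1, -3]].

Note the characteristic polynomial does not split into linear factors over ℚ, so A has no Jordan form over ℚ; the rational canonical form exists over any field.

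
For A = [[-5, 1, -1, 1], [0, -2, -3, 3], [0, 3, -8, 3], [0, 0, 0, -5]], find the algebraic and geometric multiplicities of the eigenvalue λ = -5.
algebraic multiplicity 4, geometric multiplicity 3

The characteristic polynomial is (x + 5)^4, so the factor x + 5 appears with exponent 4: the algebraic multiplicity is 4.

rank(A + 5I) = 1, so the eigenspace has dimension 4 - 1 = 3: the geometric multiplicity is 3.

Since 3 < 4, A is not diagonalizable.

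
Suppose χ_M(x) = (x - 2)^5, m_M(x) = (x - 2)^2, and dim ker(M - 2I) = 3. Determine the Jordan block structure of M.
λ = 2: algebraic multiplicity 5 (exponent in χ_M), largest block size 2 (exponent in m_M), 3 blocks (geometric multiplicity). These force block sizes [2, 2, 1].

Jordan blocks: (2, 2), (2, 2), (2, 1)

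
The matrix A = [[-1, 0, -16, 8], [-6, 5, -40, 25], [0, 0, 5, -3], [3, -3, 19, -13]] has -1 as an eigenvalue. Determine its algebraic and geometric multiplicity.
The characteristic polynomial is (x + 1)^4, so the factor x + 1 appears with exponent 4: the algebraic multiplicity is 4.

rank(A + I) = 2, so the eigenspace has dimension 4 - 2 = 2: the geometric multiplicity is 2.

Since 2 < 4, A is not diagonalizable.

algebraic multiplicity 4, geometric multiplicity 2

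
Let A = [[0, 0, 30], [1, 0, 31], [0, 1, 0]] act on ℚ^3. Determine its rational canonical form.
The invariant factors of A (the non-unit diagonal entries of the Smith normal form of xI - A over ℚ[x]) are (x - 6)(x + 1)(x + 5), each dividing the next. The characteristic polynomial is their product, (x - 6)(x + 1)(x + 5).

The rational canonical form is the block-diagonal matrix of companion matrices C(f_i):
R = [[0, 0, 30], [1, 0, 31], [0, 1, 0]].

R = [[0, 0, 30], [1, 0, 31], [0, 1, 0]]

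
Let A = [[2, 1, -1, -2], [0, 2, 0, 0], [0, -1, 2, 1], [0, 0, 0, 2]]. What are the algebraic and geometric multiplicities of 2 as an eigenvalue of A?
The characteristic polynomial is (x - 2)^4, so the factor x - 2 appears with exponent 4: the algebraic multiplicity is 4.

rank(A - 2I) = 2, so the eigenspace has dimension 4 - 2 = 2: the geometric multiplicity is 2.

Since 2 < 4, A is not diagonalizable.

algebraic multiplicity 4, geometric multiplicity 2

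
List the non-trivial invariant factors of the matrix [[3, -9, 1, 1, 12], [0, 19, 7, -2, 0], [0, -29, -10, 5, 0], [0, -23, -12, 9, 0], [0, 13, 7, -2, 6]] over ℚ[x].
x - 6, (x - 6)^3(x - 3)

The Jordan structure of A has elementary divisors (x - 3), (x - 6)^3, (x - 6). Arranging the block sizes at each eigenvalue in decreasing order and taking row products gives the invariant factors.

Invariant factors (smallest first, each dividing the next): x - 6, (x - 6)^3(x - 3).

Check: the last factor (x - 6)^3(x - 3) is the minimal polynomial, and the product (x - 6)^4(x - 3) is the characteristic polynomial.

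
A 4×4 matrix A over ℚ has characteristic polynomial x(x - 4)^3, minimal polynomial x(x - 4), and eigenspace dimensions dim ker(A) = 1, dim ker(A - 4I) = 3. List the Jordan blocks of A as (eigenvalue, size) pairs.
λ = 0: algebraic multiplicity 1 (exponent in χ_A), largest block size 1 (exponent in m_A), 1 block (geometric multiplicity). This forces block sizes [1].
λ = 4: algebraic multiplicity 3 (exponent in χ_A), largest block size 1 (exponent in m_A), 3 blocks (geometric multiplicity). These force block sizes [1, 1, 1].

Jordan blocks: (0, 1), (4, 1), (4, 1), (4, 1)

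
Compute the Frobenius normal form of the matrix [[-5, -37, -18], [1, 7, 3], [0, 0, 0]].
The invariant factors of A (the non-unit diagonal entries of the Smith normal form of xI - A over ℚ[x]) are x(x^2 - 2x + 2), each dividing the next. The characteristic polynomial is their product, x(x^2 - 2x + 2).

The rational canonical form is the block-diagonal matrix of companion matrices C(f_i):
R = [[0, 0, 0], [1, 0, -2], [0, 1, 2]].

Note the characteristic polynomial does not split into linear factors over ℚ, so A has no Jordan form over ℚ; the rational canonical form exists over any field.

R = [[0, 0, 0], [1, 0, -2], [0, 1, 2]]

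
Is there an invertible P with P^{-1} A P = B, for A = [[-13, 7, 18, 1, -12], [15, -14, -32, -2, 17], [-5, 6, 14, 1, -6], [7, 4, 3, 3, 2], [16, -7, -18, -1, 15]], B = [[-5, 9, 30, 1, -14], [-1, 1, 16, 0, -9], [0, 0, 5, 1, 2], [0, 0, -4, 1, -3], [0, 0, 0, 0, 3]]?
Yes.

Two matrices over a field are similar if and only if they have the same invariant factors.

Both A and B have characteristic polynomial (x - 3)^3(x + 2)^2 and minimal polynomial (x - 3)^3(x + 2)^2. Computing further, both have invariant factors (x - 3)^3(x + 2)^2. Hence A and B are similar.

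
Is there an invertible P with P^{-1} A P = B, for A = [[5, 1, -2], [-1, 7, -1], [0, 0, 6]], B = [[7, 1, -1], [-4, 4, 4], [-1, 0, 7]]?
Yes.

Two matrices over a field are similar if and only if they have the same invariant factors.

Both A and B have characteristic polynomial (x - 6)^3 and minimal polynomial (x - 6)^3. Computing further, both have invariant factors (x - 6)^3. Hence A and B are similar.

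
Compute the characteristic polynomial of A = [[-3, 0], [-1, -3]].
χ_A(x) = (x + 3)^2

xI - A = [[x + 3, 0], [1, x + 3]].

Expanding det(xI - A) along the first row:
det(xI - A) = + (x + 3)·det([[x + 3]]) - (0)·det([[1]]).

Evaluating gives χ_A(x) = x^2 + 6x + 9 = (x + 3)^2.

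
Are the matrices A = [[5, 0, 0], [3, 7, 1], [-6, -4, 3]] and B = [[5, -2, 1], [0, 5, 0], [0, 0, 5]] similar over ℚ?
Yes.

Two matrices over a field are similar if and only if they have the same invariant factors.

Both A and B have characteristic polynomial (x - 5)^3 and minimal polynomial (x - 5)^2. Computing further, both have invariant factors x - 5, (x - 5)^2. Hence A and B are similar.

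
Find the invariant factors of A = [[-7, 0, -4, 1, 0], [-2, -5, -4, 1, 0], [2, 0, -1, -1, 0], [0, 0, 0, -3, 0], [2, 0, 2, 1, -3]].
(x + 3)(x + 5), (x + 3)^2(x + 5)

The Jordan structure of A has elementary divisors (x + 5), (x + 5), (x + 3)^2, (x + 3). Arranging the block sizes at each eigenvalue in decreasing order and taking row products gives the invariant factors.

Invariant factors (smallest first, each dividing the next): (x + 3)(x + 5), (x + 3)^2(x + 5).

Check: the last factor (x + 3)^2(x + 5) is the minimal polynomial, and the product (x + 3)^3(x + 5)^2 is the characteristic polynomial.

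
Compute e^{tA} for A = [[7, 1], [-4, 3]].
e^{tA} = [[(2*t + 1)*e^{5*t}, t*e^{5*t}], [-4*t*e^{5*t}, (1 - 2*t)*e^{5*t}]]

A has Jordan form J = [[5, 1], [0, 5]] with A = PJP^{-1}, so e^{tA} = P e^{tJ} P^{-1}.

For a Jordan block J_k(λ), e^{tJ_k(λ)} = e^{λt} · (I + tN + t^2 N^2/2! + ... + t^{k-1} N^{k-1}/(k-1)!) where N is the nilpotent superdiagonal part.

Assembling the blocks and conjugating back gives the entries of e^{tA} as shown above.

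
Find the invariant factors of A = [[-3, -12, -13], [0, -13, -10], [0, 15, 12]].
The Jordan structure of A has elementary divisors (x + 3)^2, (x - 2). Arranging the block sizes at each eigenvalue in decreasing order and taking row products gives the invariant factors.

Invariant factors (smallest first, each dividing the next): (x - 2)(x + 3)^2.

Check: the last factor (x - 2)(x + 3)^2 is the minimal polynomial, and the product (x - 2)(x + 3)^2 is the characteristic polynomial.

(x - 2)(x + 3)^2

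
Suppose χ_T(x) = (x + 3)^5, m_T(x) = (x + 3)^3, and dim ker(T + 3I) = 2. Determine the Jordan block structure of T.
Jordan blocks: (-3, 3), (-3, 2)

λ = -3: algebraic multiplicity 5 (exponent in χ_T), largest block size 3 (exponent in m_T), 2 blocks (geometric multiplicity). These force block sizes [3, 2].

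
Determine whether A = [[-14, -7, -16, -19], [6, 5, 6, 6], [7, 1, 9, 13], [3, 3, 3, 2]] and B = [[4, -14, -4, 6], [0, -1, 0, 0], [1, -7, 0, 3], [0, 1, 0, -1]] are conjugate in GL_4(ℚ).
No.

Both have characteristic polynomial (x - 2)^2(x + 1)^2, but the minimal polynomial of A is (x - 2)^2(x + 1) while the minimal polynomial of B is (x - 2)^2(x + 1)^2. The minimal polynomial is a similarity invariant, so A and B are not similar.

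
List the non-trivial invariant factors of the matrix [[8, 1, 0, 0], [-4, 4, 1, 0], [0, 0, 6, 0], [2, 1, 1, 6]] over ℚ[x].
x - 6, (x - 6)^3

The Jordan structure of A has elementary divisors (x - 6)^3, (x - 6). Arranging the block sizes at each eigenvalue in decreasing order and taking row products gives the invariant factors.

Invariant factors (smallest first, each dividing the next): x - 6, (x - 6)^3.

Check: the last factor (x - 6)^3 is the minimal polynomial, and the product (x - 6)^4 is the characteristic polynomial.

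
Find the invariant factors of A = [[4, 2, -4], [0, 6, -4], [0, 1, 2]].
x - 4, (x - 4)^2

The Jordan structure of A has elementary divisors (x - 4)^2, (x - 4). Arranging the block sizes at each eigenvalue in decreasing order and taking row products gives the invariant factors.

Invariant factors (smallest first, each dividing the next): x - 4, (x - 4)^2.

Check: the last factor (x - 4)^2 is the minimal polynomial, and the product (x - 4)^3 is the characteristic polynomial.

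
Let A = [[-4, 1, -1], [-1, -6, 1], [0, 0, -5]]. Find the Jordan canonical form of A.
J = [[-5, 1, 0], [0, -5, 0], [0, 0, -5]]

The characteristic polynomial is det(xI - A) = (x + 5)^3, so the eigenvalues are -5 (algebraic multiplicity 3).

For λ = -5: rank(A + 5I) = 1, rank((A + 5I)^2) = 0. The eigenspace has dimension 3 - 1 = 2, so there are 2 Jordan blocks; the rank sequence gives block sizes [2, 1].

Assembling the blocks gives the Jordan form J above.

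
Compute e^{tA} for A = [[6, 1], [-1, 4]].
A has Jordan form J = [[5, 1], [0, 5]] with A = PJP^{-1}, so e^{tA} = P e^{tJ} P^{-1}.

For a Jordan block J_k(λ), e^{tJ_k(λ)} = e^{λt} · (I + tN + t^2 N^2/2! + ... + t^{k-1} N^{k-1}/(k-1)!) where N is the nilpotent superdiagonal part.

Assembling the blocks and conjugating back gives the entries of e^{tA} as shown above.

e^{tA} = [[(t + 1)*e^{5*t}, t*e^{5*t}], [-t*e^{5*t}, (1 - t)*e^{5*t}]]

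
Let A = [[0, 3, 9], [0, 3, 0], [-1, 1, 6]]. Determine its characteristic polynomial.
χ_A(x) = (x - 3)^3

xI - A = [[x, -3, -9], [0, x - 3, 0], [1, -1, x - 6]].

Expanding det(xI - A) along the first row:
det(xI - A) = + (x)·det([[x - 3, 0], [-1, x - 6]]) - (-3)·det([[0, 0], [1, x - 6]]) + (-9)·det([[0, x - 3], [1, -1]]).

Evaluating gives χ_A(x) = x^3 - 9x^2 + 27x - 27 = (x - 3)^3.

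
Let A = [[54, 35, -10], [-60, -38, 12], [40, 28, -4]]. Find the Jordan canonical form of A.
The characteristic polynomial is det(xI - A) = (x - 4)^3, so the eigenvalues are 4 (algebraic multiplicity 3).

For λ = 4: rank(A - 4I) = 1, rank((A - 4I)^2) = 0. The eigenspace has dimension 3 - 1 = 2, so there are 2 Jordan blocks; the rank sequence gives block sizes [2, 1].

Assembling the blocks gives the Jordan form J above.

J = [[4, 1, 0], [0, 4, 0], [0, 0, 4]]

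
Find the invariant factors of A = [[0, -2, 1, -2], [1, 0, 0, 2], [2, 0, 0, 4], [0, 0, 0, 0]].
x, x^3

The Jordan structure of A has elementary divisors x^3, x. Arranging the block sizes at each eigenvalue in decreasing order and taking row products gives the invariant factors.

Invariant factors (smallest first, each dividing the next): x, x^3.

Check: the last factor x^3 is the minimal polynomial, and the product x^4 is the characteristic polynomial.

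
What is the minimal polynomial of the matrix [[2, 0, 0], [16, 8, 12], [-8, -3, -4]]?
The characteristic polynomial factors as (x - 2)^3. The minimal polynomial is ∏(x - λ)^{k_λ} where k_λ is the size of the largest Jordan block at λ.

For λ = 2: rank(A - 2I) = 1, and the largest Jordan block has size 2 (the smallest k with rank((A - 2I)^k) = rank((A - 2I)^(k+1))).

So m_A(x) = (x - 2)^2.

m_A(x) = (x - 2)^2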